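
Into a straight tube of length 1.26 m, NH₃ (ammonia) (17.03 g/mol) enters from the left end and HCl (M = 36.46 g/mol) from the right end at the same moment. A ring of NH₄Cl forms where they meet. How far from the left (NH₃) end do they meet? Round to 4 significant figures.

The fronts meet when d_NH₃ + d_HCl = L with d_NH₃/d_HCl = √(M_HCl/M_NH₃) (Graham's law). Here √(M_HCl/M_NH₃) = √(36.46/17.03) = 1.463.
With d_NH₃ + d_HCl = 1.26 m, d_HCl = 1.26/(1 + 1.463) = 0.5115 m.
d_NH₃ = 1.26 − 0.5115 = 0.7485 m.

0.7485 m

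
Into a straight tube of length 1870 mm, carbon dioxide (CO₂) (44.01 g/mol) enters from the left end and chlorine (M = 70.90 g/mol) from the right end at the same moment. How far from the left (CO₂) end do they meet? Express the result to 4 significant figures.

Graham's law gives d_CO₂/d_Cl₂ = rate_CO₂/rate_Cl₂ = √(M_Cl₂/M_CO₂) = √(70.90/44.01) = 1.269.
With d_CO₂ + d_Cl₂ = 1870 mm, d_Cl₂ = 1870/(1 + 1.269) = 824.1 mm.
d_CO₂ = 1870 − 824.1 = 1046 mm.

1046 mm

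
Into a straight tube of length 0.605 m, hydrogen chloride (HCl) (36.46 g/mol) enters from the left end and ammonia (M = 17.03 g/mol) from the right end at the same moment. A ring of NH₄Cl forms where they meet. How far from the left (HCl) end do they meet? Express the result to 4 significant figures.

The fronts meet when d_HCl + d_NH₃ = L with d_HCl/d_NH₃ = √(M_NH₃/M_HCl) (Graham's law). Here √(M_NH₃/M_HCl) = √(17.03/36.46) = 0.6834.
With d_HCl + d_NH₃ = 0.605 m, d_NH₃ = 0.605/(1 + 0.6834) = 0.3594 m.
d_HCl = 0.605 − 0.3594 = 0.2456 m.

0.2456 m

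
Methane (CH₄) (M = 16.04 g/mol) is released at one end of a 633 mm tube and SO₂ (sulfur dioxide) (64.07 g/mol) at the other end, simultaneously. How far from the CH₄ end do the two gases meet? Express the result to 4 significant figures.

421.9 mm

The fronts meet when d_CH₄ + d_SO₂ = L with d_CH₄/d_SO₂ = √(M_SO₂/M_CH₄) (Graham's law). Here √(M_SO₂/M_CH₄) = √(64.07/16.04) = 1.999.
With d_CH₄ + d_SO₂ = 633 mm, d_SO₂ = 633/(1 + 1.999) = 211.1 mm.
d_CH₄ = 633 − 211.1 = 421.9 mm.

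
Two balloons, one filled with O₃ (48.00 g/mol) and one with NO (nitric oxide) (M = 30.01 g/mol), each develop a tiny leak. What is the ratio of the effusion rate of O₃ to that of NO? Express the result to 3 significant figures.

Graham's law gives rate_O₃/rate_NO = √(M_NO/M_O₃) = √(30.01/48.00) = √0.6252 = 0.791.

0.791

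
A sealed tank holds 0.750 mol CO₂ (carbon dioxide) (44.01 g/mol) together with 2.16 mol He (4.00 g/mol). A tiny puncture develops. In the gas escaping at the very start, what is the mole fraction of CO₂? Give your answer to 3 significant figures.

Rate_i ∝ x_i/√M_i (Graham's law weighted by mole fraction), so the effusate composition follows n_i/√M_i.
x_CO₂(eff) = (n_CO₂/√M_CO₂) / (n_CO₂/√M_CO₂ + n_He/√M_He)
= (0.750/√44.01) / (0.750/√44.01 + 2.16/√4.00) = 0.1131/(0.1131 + 1.080) = 0.0948.

0.0948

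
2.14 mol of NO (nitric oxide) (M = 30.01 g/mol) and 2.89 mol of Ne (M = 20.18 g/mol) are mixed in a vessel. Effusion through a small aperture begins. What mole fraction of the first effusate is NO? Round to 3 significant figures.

Each component's effusion rate ∝ (its partial pressure)·(1/√M) ∝ n_i/√M_i.
Mole fraction of NO in the effusate = (n_NO/√M_NO) / (n_NO/√M_NO + n_Ne/√M_Ne)
= (2.14/√30.01) / (2.14/√30.01 + 2.89/√20.18) = 0.3906/(0.3906 + 0.6433) = 0.378.

0.378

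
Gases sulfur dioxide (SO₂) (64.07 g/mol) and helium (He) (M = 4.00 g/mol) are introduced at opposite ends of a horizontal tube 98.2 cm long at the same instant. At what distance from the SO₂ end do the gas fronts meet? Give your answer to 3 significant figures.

In equal time, each gas travels a distance ∝ its rate ∝ 1/√M, so d_SO₂/d_He = √(M_He/M_SO₂) = √(4.00/64.07) = 0.2499.
With d_SO₂ + d_He = 98.2 cm, d_He = 98.2/(1 + 0.2499) = 78.57 cm.
d_SO₂ = 98.2 − 78.57 = 19.6 cm.

19.6 cm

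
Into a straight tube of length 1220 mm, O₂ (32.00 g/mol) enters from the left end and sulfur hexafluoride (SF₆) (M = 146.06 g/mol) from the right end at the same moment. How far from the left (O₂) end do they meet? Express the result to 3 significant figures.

Distances travelled in equal time are proportional to diffusion rates, so d_O₂/d_SF₆ = √(M_SF₆/M_O₂) = √(146.06/32.00) = 2.136.
With d_O₂ + d_SF₆ = 1220 mm, d_SF₆ = 1220/(1 + 2.136) = 389.0 mm.
d_O₂ = 1220 − 389.0 = 831 mm.

831 mm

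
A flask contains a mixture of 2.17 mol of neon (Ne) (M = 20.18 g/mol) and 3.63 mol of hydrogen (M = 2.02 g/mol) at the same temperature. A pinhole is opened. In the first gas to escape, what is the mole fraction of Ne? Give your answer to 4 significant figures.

0.1591

Rate_i ∝ x_i/√M_i (Graham's law weighted by mole fraction), so the effusate composition follows n_i/√M_i.
x_Ne(eff) = (n_Ne/√M_Ne) / (n_Ne/√M_Ne + n_H₂/√M_H₂)
= (2.17/√20.18) / (2.17/√20.18 + 3.63/√2.02) = 0.4831/(0.4831 + 2.554) = 0.1591.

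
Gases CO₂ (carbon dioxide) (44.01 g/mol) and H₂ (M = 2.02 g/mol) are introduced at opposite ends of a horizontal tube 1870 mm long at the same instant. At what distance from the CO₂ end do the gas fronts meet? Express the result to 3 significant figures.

330 mm

Distances travelled in equal time are proportional to diffusion rates, so d_CO₂/d_H₂ = √(M_H₂/M_CO₂) = √(2.02/44.01) = 0.2142.
With d_CO₂ + d_H₂ = 1870 mm, d_H₂ = 1870/(1 + 0.2142) = 1540 mm.
d_CO₂ = 1870 − 1540 = 330 mm.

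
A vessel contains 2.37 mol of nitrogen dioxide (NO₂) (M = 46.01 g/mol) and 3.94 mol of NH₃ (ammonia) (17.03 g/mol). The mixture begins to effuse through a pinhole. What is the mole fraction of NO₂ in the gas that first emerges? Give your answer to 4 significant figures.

0.2679

Each component's effusion rate ∝ (its partial pressure)·(1/√M) ∝ n_i/√M_i.
So x_NO₂ in the escaping gas = (n_NO₂/√M_NO₂) / Σ(n_i/√M_i)
= (2.37/√46.01) / (2.37/√46.01 + 3.94/√17.03) = 0.3494/(0.3494 + 0.9547) = 0.2679.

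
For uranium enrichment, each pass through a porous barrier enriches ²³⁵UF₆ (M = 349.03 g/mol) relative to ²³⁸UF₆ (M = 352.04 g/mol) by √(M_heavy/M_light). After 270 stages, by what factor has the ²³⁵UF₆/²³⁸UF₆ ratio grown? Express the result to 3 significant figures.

3.19

Overall factor = α^270 with α = √(352.04/349.03), i.e. (352.04/349.03)^(270/2).
= 1.00862^135 = 3.19.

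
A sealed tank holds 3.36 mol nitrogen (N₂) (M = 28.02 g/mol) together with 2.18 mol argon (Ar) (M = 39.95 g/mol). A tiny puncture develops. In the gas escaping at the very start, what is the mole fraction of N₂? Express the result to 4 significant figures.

Rate_i ∝ x_i/√M_i (Graham's law weighted by mole fraction), so the effusate composition follows n_i/√M_i.
x_N₂(eff) = (n_N₂/√M_N₂) / (n_N₂/√M_N₂ + n_Ar/√M_Ar)
= (3.36/√28.02) / (3.36/√28.02 + 2.18/√39.95) = 0.6348/(0.6348 + 0.3449) = 0.6479.

0.6479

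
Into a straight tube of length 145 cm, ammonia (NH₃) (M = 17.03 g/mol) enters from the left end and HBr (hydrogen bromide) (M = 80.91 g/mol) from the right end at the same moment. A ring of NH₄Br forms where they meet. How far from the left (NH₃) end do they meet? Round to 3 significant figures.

Graham's law gives d_NH₃/d_HBr = rate_NH₃/rate_HBr = √(M_HBr/M_NH₃) = √(80.91/17.03) = 2.180.
With d_NH₃ + d_HBr = 145 cm, d_HBr = 145/(1 + 2.180) = 45.60 cm.
d_NH₃ = 145 − 45.60 = 99.4 cm.

99.4 cm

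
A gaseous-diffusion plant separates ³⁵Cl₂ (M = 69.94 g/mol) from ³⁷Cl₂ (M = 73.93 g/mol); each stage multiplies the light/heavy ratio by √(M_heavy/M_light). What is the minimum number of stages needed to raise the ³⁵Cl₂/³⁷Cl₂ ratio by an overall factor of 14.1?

Per stage α = (73.93/69.94)^(1/2) = 1.05705^0.5, giving ln α = 0.02774.
Need α^N ≥ 14.1 ⇒ N ≥ ln(14.1) / ln α = 2.646 / 0.02774 = 95.39.
Minimum whole number of stages: N = 96.

96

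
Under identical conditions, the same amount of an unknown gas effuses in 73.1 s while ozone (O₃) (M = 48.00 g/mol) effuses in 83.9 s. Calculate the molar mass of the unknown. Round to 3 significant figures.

Since effusion rate ∝ 1/√M, t_X/t_O₃ = √(M_X/M_O₃).
73.1/83.9 = 0.8713 = √(M_X/48.00)
M_X = 48.00 × 0.8713² = 48.00 × 0.7591 = 36.4 g/mol

36.4 g/mol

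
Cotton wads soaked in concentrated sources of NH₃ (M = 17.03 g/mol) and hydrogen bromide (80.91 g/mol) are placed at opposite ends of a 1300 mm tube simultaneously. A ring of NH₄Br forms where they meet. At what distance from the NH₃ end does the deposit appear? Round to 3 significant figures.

Distances travelled in equal time are proportional to diffusion rates, so d_NH₃/d_HBr = √(M_HBr/M_NH₃) = √(80.91/17.03) = 2.180.
With d_NH₃ + d_HBr = 1300 mm, d_HBr = 1300/(1 + 2.180) = 408.8 mm.
d_NH₃ = 1300 − 408.8 = 891 mm.

891 mm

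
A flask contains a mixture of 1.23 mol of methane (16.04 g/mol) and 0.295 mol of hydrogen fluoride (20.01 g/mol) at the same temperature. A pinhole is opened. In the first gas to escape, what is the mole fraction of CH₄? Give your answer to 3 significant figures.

Rate_i ∝ x_i/√M_i (Graham's law weighted by mole fraction), so the effusate composition follows n_i/√M_i.
Mole fraction of CH₄ in the effusate = (n_CH₄/√M_CH₄) / (n_CH₄/√M_CH₄ + n_HF/√M_HF)
= (1.23/√16.04) / (1.23/√16.04 + 0.295/√20.01) = 0.3071/(0.3071 + 0.06595) = 0.823.

0.823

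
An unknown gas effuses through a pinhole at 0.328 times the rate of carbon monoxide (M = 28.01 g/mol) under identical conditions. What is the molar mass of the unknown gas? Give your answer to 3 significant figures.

From Graham's law, rate_X/rate_CO = √(M_CO/M_X).
0.328 = √(28.01/M_X)
M_X = 28.01 / 0.328² = 28.01 / 0.1076 = 260 g/mol

260 g/mol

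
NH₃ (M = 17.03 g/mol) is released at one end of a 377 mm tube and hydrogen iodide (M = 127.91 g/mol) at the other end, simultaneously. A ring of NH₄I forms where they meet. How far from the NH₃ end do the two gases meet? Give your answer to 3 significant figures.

In equal time, each gas travels a distance ∝ its rate ∝ 1/√M, so d_NH₃/d_HI = √(M_HI/M_NH₃) = √(127.91/17.03) = 2.741.
With d_NH₃ + d_HI = 377 mm, d_HI = 377/(1 + 2.741) = 100.8 mm.
d_NH₃ = 377 − 100.8 = 276 mm.

276 mm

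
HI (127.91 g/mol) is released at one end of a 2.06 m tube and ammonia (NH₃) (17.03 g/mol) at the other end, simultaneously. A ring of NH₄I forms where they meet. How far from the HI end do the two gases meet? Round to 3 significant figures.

In equal time, each gas travels a distance ∝ its rate ∝ 1/√M, so d_HI/d_NH₃ = √(M_NH₃/M_HI) = √(17.03/127.91) = 0.3649.
With d_HI + d_NH₃ = 2.06 m, d_NH₃ = 2.06/(1 + 0.3649) = 1.509 m.
d_HI = 2.06 − 1.509 = 0.551 m.

0.551 m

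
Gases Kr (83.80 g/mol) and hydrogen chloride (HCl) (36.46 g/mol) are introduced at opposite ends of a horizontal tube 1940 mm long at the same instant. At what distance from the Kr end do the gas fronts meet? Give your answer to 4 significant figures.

Distances travelled in equal time are proportional to diffusion rates, so d_Kr/d_HCl = √(M_HCl/M_Kr) = √(36.46/83.80) = 0.6596.
With d_Kr + d_HCl = 1940 mm, d_HCl = 1940/(1 + 0.6596) = 1169 mm.
d_Kr = 1940 − 1169 = 771.0 mm.

771.0 mm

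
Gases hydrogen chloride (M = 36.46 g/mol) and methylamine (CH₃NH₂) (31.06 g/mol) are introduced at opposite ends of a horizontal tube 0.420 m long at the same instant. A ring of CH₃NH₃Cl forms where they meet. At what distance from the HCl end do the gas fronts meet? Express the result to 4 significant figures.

Distances travelled in equal time are proportional to diffusion rates, so d_HCl/d_CH₃NH₂ = √(M_CH₃NH₂/M_HCl) = √(31.06/36.46) = 0.9230.
With d_HCl + d_CH₃NH₂ = 0.420 m, d_CH₃NH₂ = 0.420/(1 + 0.9230) = 0.2184 m.
d_HCl = 0.420 − 0.2184 = 0.2016 m.

0.2016 m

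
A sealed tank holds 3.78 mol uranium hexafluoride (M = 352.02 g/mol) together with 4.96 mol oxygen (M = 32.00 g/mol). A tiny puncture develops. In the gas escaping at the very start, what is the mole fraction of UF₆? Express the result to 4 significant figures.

0.1868

Each component's effusion rate ∝ (its partial pressure)·(1/√M) ∝ n_i/√M_i.
Mole fraction of UF₆ in the effusate = (n_UF₆/√M_UF₆) / (n_UF₆/√M_UF₆ + n_O₂/√M_O₂)
= (3.78/√352.02) / (3.78/√352.02 + 4.96/√32.00) = 0.2015/(0.2015 + 0.8768) = 0.1868.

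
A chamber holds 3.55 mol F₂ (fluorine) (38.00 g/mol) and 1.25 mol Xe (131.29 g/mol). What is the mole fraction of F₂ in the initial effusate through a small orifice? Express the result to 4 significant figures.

0.8407

Effusion rate of each component ∝ n_i/√M_i (partial pressure × 1/√M).
So x_F₂ in the escaping gas = (n_F₂/√M_F₂) / Σ(n_i/√M_i)
= (3.55/√38.00) / (3.55/√38.00 + 1.25/√131.29) = 0.5759/(0.5759 + 0.1091) = 0.8407.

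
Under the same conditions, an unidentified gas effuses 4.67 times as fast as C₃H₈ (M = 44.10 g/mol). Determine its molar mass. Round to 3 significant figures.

2.02 g/mol

From Graham's law, rate_X/rate_C₃H₈ = √(M_C₃H₈/M_X).
4.67 = √(44.10/M_X)
M_X = 44.10 / 4.67² = 44.10 / 21.81 = 2.02 g/mol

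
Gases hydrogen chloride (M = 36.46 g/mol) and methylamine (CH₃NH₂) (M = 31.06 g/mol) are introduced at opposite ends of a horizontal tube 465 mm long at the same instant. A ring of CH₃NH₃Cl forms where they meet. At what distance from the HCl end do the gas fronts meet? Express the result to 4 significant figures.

The fronts meet when d_HCl + d_CH₃NH₂ = L with d_HCl/d_CH₃NH₂ = √(M_CH₃NH₂/M_HCl) (Graham's law). Here √(M_CH₃NH₂/M_HCl) = √(31.06/36.46) = 0.9230.
With d_HCl + d_CH₃NH₂ = 465 mm, d_CH₃NH₂ = 465/(1 + 0.9230) = 241.8 mm.
d_HCl = 465 − 241.8 = 223.2 mm.

223.2 mm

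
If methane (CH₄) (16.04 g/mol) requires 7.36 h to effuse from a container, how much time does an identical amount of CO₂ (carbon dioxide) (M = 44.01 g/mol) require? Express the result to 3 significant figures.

Graham's law gives t_CO₂/t_CH₄ = √(M_CO₂/M_CH₄) = √(44.01/16.04) = √2.744 = 1.656.
So the time for CO₂ is 7.36 × 1.656 = 12.2 h.

12.2 h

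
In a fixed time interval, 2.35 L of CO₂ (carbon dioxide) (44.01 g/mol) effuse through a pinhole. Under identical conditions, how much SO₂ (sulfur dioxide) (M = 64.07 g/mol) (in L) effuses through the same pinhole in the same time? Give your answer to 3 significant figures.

1.95 L

Graham's law gives rate_SO₂/rate_CO₂ = √(M_CO₂/M_SO₂) = √(44.01/64.07) = √0.6869 = 0.8288.
So the volume for SO₂ is 2.35 × 0.8288 = 1.95 L.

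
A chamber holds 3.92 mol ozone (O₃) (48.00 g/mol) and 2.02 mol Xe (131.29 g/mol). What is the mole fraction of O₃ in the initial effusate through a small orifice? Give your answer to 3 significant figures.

The effusion rate of species i is ∝ p_i/√M_i ∝ n_i/√M_i.
Mole fraction of O₃ in the effusate = (n_O₃/√M_O₃) / (n_O₃/√M_O₃ + n_Xe/√M_Xe)
= (3.92/√48.00) / (3.92/√48.00 + 2.02/√131.29) = 0.5658/(0.5658 + 0.1763) = 0.762.

0.762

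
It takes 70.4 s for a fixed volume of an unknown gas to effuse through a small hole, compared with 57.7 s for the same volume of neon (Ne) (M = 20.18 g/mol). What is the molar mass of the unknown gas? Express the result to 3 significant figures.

By Graham's law, t_X/t_Ne = √(M_X/M_Ne).
70.4/57.7 = 1.220 = √(M_X/20.18)
M_X = 20.18 × 1.220² = 20.18 × 1.489 = 30.0 g/mol

30.0 g/mol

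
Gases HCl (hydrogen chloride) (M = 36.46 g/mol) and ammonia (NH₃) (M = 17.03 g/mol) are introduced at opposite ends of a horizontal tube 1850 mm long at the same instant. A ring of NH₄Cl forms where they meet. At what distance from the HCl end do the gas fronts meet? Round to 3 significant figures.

Distances travelled in equal time are proportional to diffusion rates, so d_HCl/d_NH₃ = √(M_NH₃/M_HCl) = √(17.03/36.46) = 0.6834.
With d_HCl + d_NH₃ = 1850 mm, d_NH₃ = 1850/(1 + 0.6834) = 1099 mm.
d_HCl = 1850 − 1099 = 751 mm.

751 mm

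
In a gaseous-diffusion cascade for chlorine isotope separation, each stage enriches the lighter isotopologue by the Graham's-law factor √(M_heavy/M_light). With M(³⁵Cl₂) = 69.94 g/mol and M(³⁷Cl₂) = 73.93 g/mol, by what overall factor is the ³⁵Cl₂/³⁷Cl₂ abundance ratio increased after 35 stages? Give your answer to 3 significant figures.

2.64

Each stage multiplies the ratio by α = √(73.93/69.94), so after 35 stages the overall factor is α^35 = (73.93/69.94)^(35/2).
= 1.05705^(35/2) = 2.64.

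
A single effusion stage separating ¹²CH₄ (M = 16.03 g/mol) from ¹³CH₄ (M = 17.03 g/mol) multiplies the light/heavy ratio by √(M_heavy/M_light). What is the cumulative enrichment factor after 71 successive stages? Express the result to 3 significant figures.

8.57

The single-stage factor is √(M_heavy/M_light), so 71 stages give [√(17.03/16.03)]^71 = (17.03/16.03)^(71/2).
= 1.06238^(71/2) = 8.57.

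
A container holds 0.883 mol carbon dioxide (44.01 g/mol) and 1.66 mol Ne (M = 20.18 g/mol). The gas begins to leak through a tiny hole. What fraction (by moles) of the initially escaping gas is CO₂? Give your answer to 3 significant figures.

0.265

Each component's effusion rate ∝ (its partial pressure)·(1/√M) ∝ n_i/√M_i.
Mole fraction of CO₂ in the effusate = (n_CO₂/√M_CO₂) / (n_CO₂/√M_CO₂ + n_Ne/√M_Ne)
= (0.883/√44.01) / (0.883/√44.01 + 1.66/√20.18) = 0.1331/(0.1331 + 0.3695) = 0.265.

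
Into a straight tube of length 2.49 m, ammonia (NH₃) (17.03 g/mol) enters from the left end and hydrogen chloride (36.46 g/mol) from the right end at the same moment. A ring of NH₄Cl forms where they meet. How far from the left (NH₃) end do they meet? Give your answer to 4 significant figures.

1.479 m

In equal time, each gas travels a distance ∝ its rate ∝ 1/√M, so d_NH₃/d_HCl = √(M_HCl/M_NH₃) = √(36.46/17.03) = 1.463.
With d_NH₃ + d_HCl = 2.49 m, d_HCl = 2.49/(1 + 1.463) = 1.011 m.
d_NH₃ = 2.49 − 1.011 = 1.479 m.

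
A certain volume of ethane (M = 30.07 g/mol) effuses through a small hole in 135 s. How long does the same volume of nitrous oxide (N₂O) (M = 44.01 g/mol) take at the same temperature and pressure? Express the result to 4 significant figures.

163.3 s

Graham's law gives t_N₂O/t_C₂H₆ = √(M_N₂O/M_C₂H₆) = √(44.01/30.07) = √1.464 = 1.210.
So the time for N₂O is 135 × 1.210 = 163.3 s.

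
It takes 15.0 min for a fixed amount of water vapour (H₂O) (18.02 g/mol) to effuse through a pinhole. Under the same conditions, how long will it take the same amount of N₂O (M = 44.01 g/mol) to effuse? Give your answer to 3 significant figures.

Since effusion rate ∝ 1/√M, t_N₂O/t_H₂O = √(M_N₂O/M_H₂O) = √(44.01/18.02) = √2.442 = 1.563.
So the time for N₂O is 15.0 × 1.563 = 23.4 min.

23.4 min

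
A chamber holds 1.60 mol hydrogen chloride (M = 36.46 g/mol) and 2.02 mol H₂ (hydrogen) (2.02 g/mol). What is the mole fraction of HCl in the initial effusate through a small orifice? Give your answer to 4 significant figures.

0.1571

Each component's effusion rate ∝ (its partial pressure)·(1/√M) ∝ n_i/√M_i.
Mole fraction of HCl in the effusate = (n_HCl/√M_HCl) / (n_HCl/√M_HCl + n_H₂/√M_H₂)
= (1.60/√36.46) / (1.60/√36.46 + 2.02/√2.02) = 0.2650/(0.2650 + 1.421) = 0.1571.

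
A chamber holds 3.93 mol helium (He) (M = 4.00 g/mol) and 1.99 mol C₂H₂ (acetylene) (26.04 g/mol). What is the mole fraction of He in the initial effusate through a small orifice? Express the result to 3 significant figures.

Effusion rate of each component ∝ n_i/√M_i (partial pressure × 1/√M).
x_He(eff) = (n_He/√M_He) / (n_He/√M_He + n_C₂H₂/√M_C₂H₂)
= (3.93/√4.00) / (3.93/√4.00 + 1.99/√26.04) = 1.965/(1.965 + 0.3900) = 0.834.

0.834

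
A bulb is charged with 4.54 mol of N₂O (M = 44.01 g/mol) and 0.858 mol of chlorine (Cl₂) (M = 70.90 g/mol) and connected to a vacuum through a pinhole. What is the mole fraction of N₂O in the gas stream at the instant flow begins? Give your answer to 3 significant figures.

0.870

Each component's effusion rate ∝ (its partial pressure)·(1/√M) ∝ n_i/√M_i.
So x_N₂O in the escaping gas = (n_N₂O/√M_N₂O) / Σ(n_i/√M_i)
= (4.54/√44.01) / (4.54/√44.01 + 0.858/√70.90) = 0.6844/(0.6844 + 0.1019) = 0.870.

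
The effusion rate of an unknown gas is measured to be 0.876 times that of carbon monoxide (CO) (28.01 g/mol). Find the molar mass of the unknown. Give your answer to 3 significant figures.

36.5 g/mol

Graham's law gives rate_X/rate_CO = √(M_CO/M_X).
0.876 = √(28.01/M_X)
M_X = 28.01 / 0.876² = 28.01 / 0.7674 = 36.5 g/mol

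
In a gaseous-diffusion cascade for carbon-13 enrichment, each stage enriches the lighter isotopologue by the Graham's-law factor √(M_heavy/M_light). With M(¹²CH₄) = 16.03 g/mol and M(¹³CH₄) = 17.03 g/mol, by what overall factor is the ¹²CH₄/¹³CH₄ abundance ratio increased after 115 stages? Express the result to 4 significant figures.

After 115 stages the ratio has grown by (√(17.03/16.03))^115 = (17.03/16.03)^(115/2).
= 1.06238^(115/2) = 32.45.

32.45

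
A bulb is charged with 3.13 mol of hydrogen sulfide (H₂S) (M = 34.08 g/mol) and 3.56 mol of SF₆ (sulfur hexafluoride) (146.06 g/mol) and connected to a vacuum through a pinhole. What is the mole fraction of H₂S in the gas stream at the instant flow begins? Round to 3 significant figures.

Effusion rate of each component ∝ n_i/√M_i (partial pressure × 1/√M).
Mole fraction of H₂S in the effusate = (n_H₂S/√M_H₂S) / (n_H₂S/√M_H₂S + n_SF₆/√M_SF₆)
= (3.13/√34.08) / (3.13/√34.08 + 3.56/√146.06) = 0.5362/(0.5362 + 0.2946) = 0.645.

0.645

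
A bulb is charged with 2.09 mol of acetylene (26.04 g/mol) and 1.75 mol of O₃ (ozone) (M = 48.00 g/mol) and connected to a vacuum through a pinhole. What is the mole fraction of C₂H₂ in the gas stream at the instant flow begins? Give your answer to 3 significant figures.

0.619

Rate_i ∝ x_i/√M_i (Graham's law weighted by mole fraction), so the effusate composition follows n_i/√M_i.
So x_C₂H₂ in the escaping gas = (n_C₂H₂/√M_C₂H₂) / Σ(n_i/√M_i)
= (2.09/√26.04) / (2.09/√26.04 + 1.75/√48.00) = 0.4096/(0.4096 + 0.2526) = 0.619.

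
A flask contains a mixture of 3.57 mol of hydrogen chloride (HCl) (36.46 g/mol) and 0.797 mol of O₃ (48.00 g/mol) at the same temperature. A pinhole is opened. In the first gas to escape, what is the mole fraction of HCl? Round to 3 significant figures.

0.837

Each component's effusion rate ∝ (its partial pressure)·(1/√M) ∝ n_i/√M_i.
x_HCl(eff) = (n_HCl/√M_HCl) / (n_HCl/√M_HCl + n_O₃/√M_O₃)
= (3.57/√36.46) / (3.57/√36.46 + 0.797/√48.00) = 0.5912/(0.5912 + 0.1150) = 0.837.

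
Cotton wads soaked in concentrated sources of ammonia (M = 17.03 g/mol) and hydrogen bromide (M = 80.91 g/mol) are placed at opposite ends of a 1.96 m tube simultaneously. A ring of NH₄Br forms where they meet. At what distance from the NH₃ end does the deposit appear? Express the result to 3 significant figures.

1.34 m

Distances travelled in equal time are proportional to diffusion rates, so d_NH₃/d_HBr = √(M_HBr/M_NH₃) = √(80.91/17.03) = 2.180.
With d_NH₃ + d_HBr = 1.96 m, d_HBr = 1.96/(1 + 2.180) = 0.6164 m.
d_NH₃ = 1.96 − 0.6164 = 1.34 m.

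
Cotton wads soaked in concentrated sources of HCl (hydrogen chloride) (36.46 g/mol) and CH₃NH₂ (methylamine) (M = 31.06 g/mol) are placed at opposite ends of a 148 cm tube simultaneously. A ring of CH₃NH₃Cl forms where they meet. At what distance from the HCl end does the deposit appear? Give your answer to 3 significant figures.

Graham's law gives d_HCl/d_CH₃NH₂ = rate_HCl/rate_CH₃NH₂ = √(M_CH₃NH₂/M_HCl) = √(31.06/36.46) = 0.9230.
With d_HCl + d_CH₃NH₂ = 148 cm, d_CH₃NH₂ = 148/(1 + 0.9230) = 76.96 cm.
d_HCl = 148 − 76.96 = 71.0 cm.

71.0 cm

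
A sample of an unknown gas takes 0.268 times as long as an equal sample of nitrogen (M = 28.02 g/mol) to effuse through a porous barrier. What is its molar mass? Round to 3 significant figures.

2.01 g/mol

Since effusion rate ∝ 1/√M, t_X/t_N₂ = √(M_X/M_N₂).
0.268 = √(M_X/28.02)
M_X = 28.02 × 0.268² = 28.02 × 0.07182 = 2.01 g/mol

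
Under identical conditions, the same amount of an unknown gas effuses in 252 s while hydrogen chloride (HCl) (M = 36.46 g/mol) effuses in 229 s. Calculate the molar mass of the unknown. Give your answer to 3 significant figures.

44.2 g/mol

Using Graham's law: t_X/t_HCl = √(M_X/M_HCl).
252/229 = 1.100 = √(M_X/36.46)
M_X = 36.46 × 1.100² = 36.46 × 1.211 = 44.2 g/mol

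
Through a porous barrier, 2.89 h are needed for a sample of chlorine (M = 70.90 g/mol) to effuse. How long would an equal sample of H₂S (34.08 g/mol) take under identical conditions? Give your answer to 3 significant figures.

2.00 h

By Graham's law, t_H₂S/t_Cl₂ = √(M_H₂S/M_Cl₂) = √(34.08/70.90) = √0.4807 = 0.6933.
So the time for H₂S is 2.89 × 0.6933 = 2.00 h.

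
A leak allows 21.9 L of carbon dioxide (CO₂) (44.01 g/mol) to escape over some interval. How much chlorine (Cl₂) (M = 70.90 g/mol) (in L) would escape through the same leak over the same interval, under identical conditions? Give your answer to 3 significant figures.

17.3 L

Since effusion rate ∝ 1/√M, rate_Cl₂/rate_CO₂ = √(M_CO₂/M_Cl₂) = √(44.01/70.90) = √0.6207 = 0.7879.
So the volume for Cl₂ is 21.9 × 0.7879 = 17.3 L.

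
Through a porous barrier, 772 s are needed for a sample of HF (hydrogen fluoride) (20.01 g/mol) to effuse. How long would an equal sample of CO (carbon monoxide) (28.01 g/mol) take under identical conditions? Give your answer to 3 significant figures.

By Graham's law, t_CO/t_HF = √(M_CO/M_HF) = √(28.01/20.01) = √1.400 = 1.183.
So the time for CO is 772 × 1.183 = 913 s.

913 s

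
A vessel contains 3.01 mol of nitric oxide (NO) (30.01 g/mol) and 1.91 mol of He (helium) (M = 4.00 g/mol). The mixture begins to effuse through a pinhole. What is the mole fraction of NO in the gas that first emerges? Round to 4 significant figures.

Rate_i ∝ x_i/√M_i (Graham's law weighted by mole fraction), so the effusate composition follows n_i/√M_i.
Mole fraction of NO in the effusate = (n_NO/√M_NO) / (n_NO/√M_NO + n_He/√M_He)
= (3.01/√30.01) / (3.01/√30.01 + 1.91/√4.00) = 0.5495/(0.5495 + 0.9550) = 0.3652.

0.3652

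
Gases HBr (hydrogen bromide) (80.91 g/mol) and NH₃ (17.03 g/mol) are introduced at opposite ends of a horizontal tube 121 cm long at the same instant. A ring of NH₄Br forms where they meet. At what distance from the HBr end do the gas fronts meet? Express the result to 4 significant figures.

In equal time, each gas travels a distance ∝ its rate ∝ 1/√M, so d_HBr/d_NH₃ = √(M_NH₃/M_HBr) = √(17.03/80.91) = 0.4588.
With d_HBr + d_NH₃ = 121 cm, d_NH₃ = 121/(1 + 0.4588) = 82.95 cm.
d_HBr = 121 − 82.95 = 38.05 cm.

38.05 cm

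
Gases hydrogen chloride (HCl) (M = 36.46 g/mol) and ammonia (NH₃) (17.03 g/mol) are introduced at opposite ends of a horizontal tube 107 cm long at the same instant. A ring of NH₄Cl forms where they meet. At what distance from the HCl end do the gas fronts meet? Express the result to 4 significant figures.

43.44 cm

The fronts meet when d_HCl + d_NH₃ = L with d_HCl/d_NH₃ = √(M_NH₃/M_HCl) (Graham's law). Here √(M_NH₃/M_HCl) = √(17.03/36.46) = 0.6834.
With d_HCl + d_NH₃ = 107 cm, d_NH₃ = 107/(1 + 0.6834) = 63.56 cm.
d_HCl = 107 − 63.56 = 43.44 cm.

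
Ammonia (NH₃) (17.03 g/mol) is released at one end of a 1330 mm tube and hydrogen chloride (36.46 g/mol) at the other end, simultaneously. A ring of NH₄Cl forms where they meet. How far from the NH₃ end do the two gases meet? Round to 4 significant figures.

In equal time, each gas travels a distance ∝ its rate ∝ 1/√M, so d_NH₃/d_HCl = √(M_HCl/M_NH₃) = √(36.46/17.03) = 1.463.
With d_NH₃ + d_HCl = 1330 mm, d_HCl = 1330/(1 + 1.463) = 540.0 mm.
d_NH₃ = 1330 − 540.0 = 790.0 mm.

790.0 mm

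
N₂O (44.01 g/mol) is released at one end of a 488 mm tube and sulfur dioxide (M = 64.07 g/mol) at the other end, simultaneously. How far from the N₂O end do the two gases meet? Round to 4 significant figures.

In equal time, each gas travels a distance ∝ its rate ∝ 1/√M, so d_N₂O/d_SO₂ = √(M_SO₂/M_N₂O) = √(64.07/44.01) = 1.207.
With d_N₂O + d_SO₂ = 488 mm, d_SO₂ = 488/(1 + 1.207) = 221.2 mm.
d_N₂O = 488 − 221.2 = 266.8 mm.

266.8 mm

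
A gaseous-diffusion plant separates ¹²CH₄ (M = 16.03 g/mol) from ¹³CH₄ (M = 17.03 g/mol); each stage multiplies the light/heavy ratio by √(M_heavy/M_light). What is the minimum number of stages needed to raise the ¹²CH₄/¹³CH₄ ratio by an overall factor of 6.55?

Per stage α = (17.03/16.03)^(1/2) = 1.06238^0.5, giving ln α = 0.03026.
Need α^N ≥ 6.55 ⇒ N ≥ ln(6.55) / ln α = 1.879 / 0.03026 = 62.12.
So at least 63 stages are needed.

63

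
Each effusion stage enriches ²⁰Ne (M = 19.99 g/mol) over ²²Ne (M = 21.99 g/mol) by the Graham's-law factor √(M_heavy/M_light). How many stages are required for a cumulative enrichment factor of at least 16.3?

59

Per stage α = (21.99/19.99)^(1/2) = 1.10005^0.5, giving ln α = 0.04768.
Need α^N ≥ 16.3 ⇒ N ≥ ln(16.3) / ln α = 2.791 / 0.04768 = 58.54.
Rounding up, N = 59 stages.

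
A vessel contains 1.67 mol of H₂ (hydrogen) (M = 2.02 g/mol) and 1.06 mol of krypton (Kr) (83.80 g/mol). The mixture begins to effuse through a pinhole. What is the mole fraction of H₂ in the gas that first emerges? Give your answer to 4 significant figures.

Each component's effusion rate ∝ (its partial pressure)·(1/√M) ∝ n_i/√M_i.
Mole fraction of H₂ in the effusate = (n_H₂/√M_H₂) / (n_H₂/√M_H₂ + n_Kr/√M_Kr)
= (1.67/√2.02) / (1.67/√2.02 + 1.06/√83.80) = 1.175/(1.175 + 0.1158) = 0.9103.

0.9103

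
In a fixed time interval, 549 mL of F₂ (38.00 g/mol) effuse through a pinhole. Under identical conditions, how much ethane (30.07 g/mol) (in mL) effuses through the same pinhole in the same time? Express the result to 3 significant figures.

By Graham's law, rate_C₂H₆/rate_F₂ = √(M_F₂/M_C₂H₆) = √(38.00/30.07) = √1.264 = 1.124.
So the volume for C₂H₆ is 549 × 1.124 = 617 mL.

617 mL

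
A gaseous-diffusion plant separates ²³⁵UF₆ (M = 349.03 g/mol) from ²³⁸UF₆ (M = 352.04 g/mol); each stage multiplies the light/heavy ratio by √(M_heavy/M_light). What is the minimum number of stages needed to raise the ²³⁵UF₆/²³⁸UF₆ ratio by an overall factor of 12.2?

583

Per stage α = (352.04/349.03)^(1/2) = 1.00862^0.5, giving ln α = 0.004293.
Need α^N ≥ 12.2 ⇒ N ≥ ln(12.2) / ln α = 2.501 / 0.004293 = 582.61.
Minimum whole number of stages: N = 583.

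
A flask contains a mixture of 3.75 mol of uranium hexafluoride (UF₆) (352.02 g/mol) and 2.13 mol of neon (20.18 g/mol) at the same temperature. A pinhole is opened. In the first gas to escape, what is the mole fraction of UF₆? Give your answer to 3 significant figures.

Each component's effusion rate ∝ (its partial pressure)·(1/√M) ∝ n_i/√M_i.
Mole fraction of UF₆ in the effusate = (n_UF₆/√M_UF₆) / (n_UF₆/√M_UF₆ + n_Ne/√M_Ne)
= (3.75/√352.02) / (3.75/√352.02 + 2.13/√20.18) = 0.1999/(0.1999 + 0.4742) = 0.297.

0.297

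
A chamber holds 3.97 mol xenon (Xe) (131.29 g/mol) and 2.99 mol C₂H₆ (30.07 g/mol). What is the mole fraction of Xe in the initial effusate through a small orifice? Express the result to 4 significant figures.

0.3885

Effusion rate of each component ∝ n_i/√M_i (partial pressure × 1/√M).
x_Xe(eff) = (n_Xe/√M_Xe) / (n_Xe/√M_Xe + n_C₂H₆/√M_C₂H₆)
= (3.97/√131.29) / (3.97/√131.29 + 2.99/√30.07) = 0.3465/(0.3465 + 0.5453) = 0.3885.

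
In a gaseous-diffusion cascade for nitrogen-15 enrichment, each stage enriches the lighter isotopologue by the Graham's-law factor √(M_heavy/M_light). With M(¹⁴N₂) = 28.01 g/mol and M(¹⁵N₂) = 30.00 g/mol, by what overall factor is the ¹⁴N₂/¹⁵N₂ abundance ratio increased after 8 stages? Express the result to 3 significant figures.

After 8 stages the ratio has grown by (√(30.00/28.01))^8 = (30.00/28.01)^(8/2).
= 1.07105^4 = 1.32.

1.32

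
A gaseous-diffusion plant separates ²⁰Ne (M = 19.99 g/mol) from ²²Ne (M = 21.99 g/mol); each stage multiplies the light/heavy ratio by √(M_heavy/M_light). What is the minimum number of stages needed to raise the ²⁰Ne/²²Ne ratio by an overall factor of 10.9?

51

With α = √(21.99/19.99) per stage, ln α = ½ ln(1.10005) = 0.04768.
Need α^N ≥ 10.9 ⇒ N ≥ ln(10.9) / ln α = 2.389 / 0.04768 = 50.10.
So at least 51 stages are needed.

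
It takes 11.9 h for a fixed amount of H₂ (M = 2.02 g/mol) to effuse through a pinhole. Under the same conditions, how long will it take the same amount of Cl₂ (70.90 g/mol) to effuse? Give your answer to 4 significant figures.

By Graham's law, t_Cl₂/t_H₂ = √(M_Cl₂/M_H₂) = √(70.90/2.02) = √35.10 = 5.924.
So the time for Cl₂ is 11.9 × 5.924 = 70.50 h.

70.50 h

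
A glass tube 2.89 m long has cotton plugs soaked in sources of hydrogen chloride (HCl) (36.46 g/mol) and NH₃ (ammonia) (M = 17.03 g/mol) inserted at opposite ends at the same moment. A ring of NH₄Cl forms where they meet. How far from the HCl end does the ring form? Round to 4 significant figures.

1.173 m

In equal time, each gas travels a distance ∝ its rate ∝ 1/√M, so d_HCl/d_NH₃ = √(M_NH₃/M_HCl) = √(17.03/36.46) = 0.6834.
With d_HCl + d_NH₃ = 2.89 m, d_NH₃ = 2.89/(1 + 0.6834) = 1.717 m.
d_HCl = 2.89 − 1.717 = 1.173 m.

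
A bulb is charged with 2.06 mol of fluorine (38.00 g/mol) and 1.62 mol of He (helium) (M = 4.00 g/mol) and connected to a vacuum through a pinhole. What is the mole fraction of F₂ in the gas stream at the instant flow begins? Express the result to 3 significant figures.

0.292

The effusion rate of species i is ∝ p_i/√M_i ∝ n_i/√M_i.
x_F₂(eff) = (n_F₂/√M_F₂) / (n_F₂/√M_F₂ + n_He/√M_He)
= (2.06/√38.00) / (2.06/√38.00 + 1.62/√4.00) = 0.3342/(0.3342 + 0.8100) = 0.292.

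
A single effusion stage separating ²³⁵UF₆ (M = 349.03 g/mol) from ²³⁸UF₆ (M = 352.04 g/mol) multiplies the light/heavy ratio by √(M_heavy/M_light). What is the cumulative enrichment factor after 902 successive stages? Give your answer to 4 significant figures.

Each stage multiplies the ratio by α = √(352.04/349.03), so after 902 stages the overall factor is α^902 = (352.04/349.03)^(902/2).
= 1.00862^451 = 48.07.

48.07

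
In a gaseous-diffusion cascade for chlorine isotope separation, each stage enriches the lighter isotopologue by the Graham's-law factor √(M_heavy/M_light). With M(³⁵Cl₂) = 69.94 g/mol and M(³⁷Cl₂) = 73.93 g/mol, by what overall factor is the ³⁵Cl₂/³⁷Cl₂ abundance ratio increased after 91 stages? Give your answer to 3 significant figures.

The single-stage factor is √(M_heavy/M_light), so 91 stages give [√(73.93/69.94)]^91 = (73.93/69.94)^(91/2).
= 1.05705^(91/2) = 12.5.

12.5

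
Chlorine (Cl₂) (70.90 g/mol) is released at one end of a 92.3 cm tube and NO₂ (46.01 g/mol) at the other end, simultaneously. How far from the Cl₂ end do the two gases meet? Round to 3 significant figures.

41.2 cm

In equal time, each gas travels a distance ∝ its rate ∝ 1/√M, so d_Cl₂/d_NO₂ = √(M_NO₂/M_Cl₂) = √(46.01/70.90) = 0.8056.
With d_Cl₂ + d_NO₂ = 92.3 cm, d_NO₂ = 92.3/(1 + 0.8056) = 51.12 cm.
d_Cl₂ = 92.3 − 51.12 = 41.2 cm.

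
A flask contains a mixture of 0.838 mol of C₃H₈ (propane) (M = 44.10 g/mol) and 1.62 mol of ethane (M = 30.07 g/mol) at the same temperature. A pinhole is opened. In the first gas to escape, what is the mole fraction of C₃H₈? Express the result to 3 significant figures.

The effusion rate of species i is ∝ p_i/√M_i ∝ n_i/√M_i.
So x_C₃H₈ in the escaping gas = (n_C₃H₈/√M_C₃H₈) / Σ(n_i/√M_i)
= (0.838/√44.10) / (0.838/√44.10 + 1.62/√30.07) = 0.1262/(0.1262 + 0.2954) = 0.299.

0.299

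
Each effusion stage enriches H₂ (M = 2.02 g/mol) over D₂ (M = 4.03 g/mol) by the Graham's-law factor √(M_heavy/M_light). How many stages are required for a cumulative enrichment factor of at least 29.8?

10

Single-stage factor α = √(4.03/2.02), so ln α = ½ ln(1.99505) = 0.3453.
Need α^N ≥ 29.8 ⇒ N ≥ ln(29.8) / ln α = 3.395 / 0.3453 = 9.83.
So at least 10 stages are needed.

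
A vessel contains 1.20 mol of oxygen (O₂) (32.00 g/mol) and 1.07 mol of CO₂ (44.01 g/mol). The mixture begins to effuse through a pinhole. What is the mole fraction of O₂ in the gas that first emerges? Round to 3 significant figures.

Effusion rate of each component ∝ n_i/√M_i (partial pressure × 1/√M).
So x_O₂ in the escaping gas = (n_O₂/√M_O₂) / Σ(n_i/√M_i)
= (1.20/√32.00) / (1.20/√32.00 + 1.07/√44.01) = 0.2121/(0.2121 + 0.1613) = 0.568.

0.568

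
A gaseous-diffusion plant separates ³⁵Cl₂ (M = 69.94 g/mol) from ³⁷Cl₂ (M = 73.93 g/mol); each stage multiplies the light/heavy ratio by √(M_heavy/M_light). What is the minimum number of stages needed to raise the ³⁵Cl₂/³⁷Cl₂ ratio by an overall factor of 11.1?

87

Per stage α = (73.93/69.94)^(1/2) = 1.05705^0.5, giving ln α = 0.02774.
Need α^N ≥ 11.1 ⇒ N ≥ ln(11.1) / ln α = 2.407 / 0.02774 = 86.77.
Minimum whole number of stages: N = 87.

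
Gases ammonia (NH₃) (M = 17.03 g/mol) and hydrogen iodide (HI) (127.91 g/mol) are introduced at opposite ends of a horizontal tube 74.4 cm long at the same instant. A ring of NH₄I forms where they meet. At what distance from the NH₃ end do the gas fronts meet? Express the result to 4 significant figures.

The fronts meet when d_NH₃ + d_HI = L with d_NH₃/d_HI = √(M_HI/M_NH₃) (Graham's law). Here √(M_HI/M_NH₃) = √(127.91/17.03) = 2.741.
With d_NH₃ + d_HI = 74.4 cm, d_HI = 74.4/(1 + 2.741) = 19.89 cm.
d_NH₃ = 74.4 − 19.89 = 54.51 cm.

54.51 cm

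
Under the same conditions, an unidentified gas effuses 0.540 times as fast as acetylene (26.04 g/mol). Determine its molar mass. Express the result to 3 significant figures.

Graham's law gives rate_X/rate_C₂H₂ = √(M_C₂H₂/M_X).
0.540 = √(26.04/M_X)
M_X = 26.04 / 0.540² = 26.04 / 0.2916 = 89.3 g/mol

89.3 g/mol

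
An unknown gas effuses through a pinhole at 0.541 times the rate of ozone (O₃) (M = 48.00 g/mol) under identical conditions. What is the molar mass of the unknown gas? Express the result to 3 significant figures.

Since effusion rate ∝ 1/√M, rate_X/rate_O₃ = √(M_O₃/M_X).
0.541 = √(48.00/M_X)
M_X = 48.00 / 0.541² = 48.00 / 0.2927 = 164 g/mol

164 g/mol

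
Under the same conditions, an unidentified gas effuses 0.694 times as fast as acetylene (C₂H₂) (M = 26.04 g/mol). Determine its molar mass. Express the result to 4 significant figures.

Using Graham's law: rate_X/rate_C₂H₂ = √(M_C₂H₂/M_X).
0.694 = √(26.04/M_X)
M_X = 26.04 / 0.694² = 26.04 / 0.4816 = 54.07 g/mol

54.07 g/mol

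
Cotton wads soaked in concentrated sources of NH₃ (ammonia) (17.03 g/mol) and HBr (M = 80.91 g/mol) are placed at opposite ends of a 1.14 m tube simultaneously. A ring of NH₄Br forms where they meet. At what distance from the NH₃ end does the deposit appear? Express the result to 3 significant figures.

0.781 m

In equal time, each gas travels a distance ∝ its rate ∝ 1/√M, so d_NH₃/d_HBr = √(M_HBr/M_NH₃) = √(80.91/17.03) = 2.180.
With d_NH₃ + d_HBr = 1.14 m, d_HBr = 1.14/(1 + 2.180) = 0.3585 m.
d_NH₃ = 1.14 − 0.3585 = 0.781 m.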